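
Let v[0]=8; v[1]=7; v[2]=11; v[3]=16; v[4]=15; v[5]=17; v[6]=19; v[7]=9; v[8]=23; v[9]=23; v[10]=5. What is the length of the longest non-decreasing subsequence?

7

Let dp[i] be the length of the longest such subsequence ending at index i:
i:      0  1  2  3  4  5  6  7  8  9 10
v[i]:   8  7 11 16 15 17 19  9 23 23  5
dp:     1  1  2  3  3  4  5  2  6  7  1
Maximum dp value is 7.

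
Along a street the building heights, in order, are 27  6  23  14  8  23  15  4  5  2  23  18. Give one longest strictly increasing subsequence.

6, 14, 15, 23

Patience tails give the LIS length; then backtrack through the dp parents:
27 → extends → [27]
6 → replaces 27 → [6]
23 → extends → [6, 23]
14 → replaces 23 → [6, 14]
8 → replaces 14 → [6, 8]
23 → extends → [6, 8, 23]
15 → replaces 23 → [6, 8, 15]
4 → replaces 6 → [4, 8, 15]
5 → replaces 8 → [4, 5, 15]
2 → replaces 4 → [2, 5, 15]
23 → extends → [2, 5, 15, 23]
18 → replaces 23 → [2, 5, 15, 18]
Length 4; one witness is 6, 14, 15, 23.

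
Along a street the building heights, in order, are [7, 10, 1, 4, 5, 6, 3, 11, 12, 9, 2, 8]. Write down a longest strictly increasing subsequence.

Patience tails give the LIS length; then backtrack through the dp parents:
7 → extends → [7]
10 → extends → [7, 10]
1 → replaces 7 → [1, 10]
4 → replaces 10 → [1, 4]
5 → extends → [1, 4, 5]
6 → extends → [1, 4, 5, 6]
3 → replaces 4 → [1, 3, 5, 6]
11 → extends → [1, 3, 5, 6, 11]
12 → extends → [1, 3, 5, 6, 11, 12]
9 → replaces 11 → [1, 3, 5, 6, 9, 12]
2 → replaces 3 → [1, 2, 5, 6, 9, 12]
8 → replaces 9 → [1, 2, 5, 6, 8, 12]
Length 6; one witness is 1, 4, 5, 6, 11, 12.

1, 4, 5, 6, 11, 12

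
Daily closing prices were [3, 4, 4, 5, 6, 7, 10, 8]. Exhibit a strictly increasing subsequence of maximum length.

Patience tails give the LIS length; then backtrack through the dp parents:
3 → extends → [3]
4 → extends → [3, 4]
4 → already a tail → [3, 4]
5 → extends → [3, 4, 5]
6 → extends → [3, 4, 5, 6]
7 → extends → [3, 4, 5, 6, 7]
10 → extends → [3, 4, 5, 6, 7, 10]
8 → replaces 10 → [3, 4, 5, 6, 7, 8]
Length 6; one witness is 3, 4, 5, 6, 7, 10.

3, 4, 5, 6, 7, 10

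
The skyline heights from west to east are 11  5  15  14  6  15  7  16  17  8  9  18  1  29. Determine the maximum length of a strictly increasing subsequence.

7

Let dp[i] be the length of the longest such subsequence ending at index i:
i:      1  2  3  4  5  6  7  8  9 10 11 12 13 14
a[i]:  11  5 15 14  6 15  7 16 17  8  9 18  1 29
dp:     1  1  2  2  2  3  3  4  5  4  5  6  1  7
Maximum dp value is 7.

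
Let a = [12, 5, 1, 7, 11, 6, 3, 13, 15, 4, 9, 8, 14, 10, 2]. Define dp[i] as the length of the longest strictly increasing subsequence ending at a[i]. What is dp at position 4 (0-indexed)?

3

dp[i] = 1 + max{dp[j] : j<i, a[j]<a[i]} (or 1 if no such j):
i:      0  1  2  3  4  5  6  7  8  9 10 11 12 13 14
a[i]:  12  5  1  7 11  6  3 13 15  4  9  8 14 10  2
dp:     1  1  1  2  3  2  2  4  5  3  4  4  5  5  2
At index 4 the value is 3.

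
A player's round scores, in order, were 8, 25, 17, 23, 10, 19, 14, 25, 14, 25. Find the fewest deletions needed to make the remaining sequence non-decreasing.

Fewest deletions = n − (longest non-decreasing subsequence).
i:      1  2  3  4  5  6  7  8  9 10
a[i]:   8 25 17 23 10 19 14 25 14 25
dp:     1  2  2  3  2  3  3  4  4  5
max dp = 5, so deletions = 10 − 5 = 5.

5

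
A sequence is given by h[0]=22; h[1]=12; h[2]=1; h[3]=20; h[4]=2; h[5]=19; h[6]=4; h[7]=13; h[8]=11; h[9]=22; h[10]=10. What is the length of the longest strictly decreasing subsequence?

Negate each value so 'decreasing' becomes 'increasing', then run patience tails on the negated sequence:
-22 → extends → [-22]
-12 → extends → [-22, -12]
-1 → extends → [-22, -12, -1]
-20 → replaces -12 → [-22, -20, -1]
-2 → replaces -1 → [-22, -20, -2]
-19 → replaces -2 → [-22, -20, -19]
-4 → extends → [-22, -20, -19, -4]
-13 → replaces -4 → [-22, -20, -19, -13]
-11 → extends → [-22, -20, -19, -13, -11]
-22 → already a tail → [-22, -20, -19, -13, -11]
-10 → extends → [-22, -20, -19, -13, -11, -10]
Six tails, so the longest strictly decreasing subsequence of the original has length 6.

6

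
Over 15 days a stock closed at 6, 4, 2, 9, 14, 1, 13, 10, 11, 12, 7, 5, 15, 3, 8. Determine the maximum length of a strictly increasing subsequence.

Track the smallest tail for each achievable length (strict):
6 → extends → [6]
4 → replaces 6 → [4]
2 → replaces 4 → [2]
9 → extends → [2, 9]
14 → extends → [2, 9, 14]
1 → replaces 2 → [1, 9, 14]
13 → replaces 14 → [1, 9, 13]
10 → replaces 13 → [1, 9, 10]
11 → extends → [1, 9, 10, 11]
12 → extends → [1, 9, 10, 11, 12]
7 → replaces 9 → [1, 7, 10, 11, 12]
5 → replaces 7 → [1, 5, 10, 11, 12]
15 → extends → [1, 5, 10, 11, 12, 15]
3 → replaces 5 → [1, 3, 10, 11, 12, 15]
8 → replaces 10 → [1, 3, 8, 11, 12, 15]
Six tails, so the longest strictly increasing subsequence has length 6 (e.g. 6, 9, 10, 11, 12, 15).

6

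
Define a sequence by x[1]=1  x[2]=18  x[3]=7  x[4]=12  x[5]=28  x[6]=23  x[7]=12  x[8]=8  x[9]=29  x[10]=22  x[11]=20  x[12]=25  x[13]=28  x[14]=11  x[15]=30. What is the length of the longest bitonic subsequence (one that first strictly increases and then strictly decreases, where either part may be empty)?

8

inc[i] = longest strictly increasing subsequence ending at i; dec[i] = longest strictly decreasing subsequence starting at i:
i:      1  2  3  4  5  6  7  8  9 10 11 12 13 14 15
x[i]:   1 18  7 12 28 23 12  8 29 22 20 25 28 11 30
inc:    1  2  2  3  4  4  3  3  5  4  4  5  6  4  7
dec:    1  3  1  2  5  4  2  1  4  3  2  2  2  1  1
Best peak at i=5 (value 28): inc=4, dec=5, length 4+5−1 = 8.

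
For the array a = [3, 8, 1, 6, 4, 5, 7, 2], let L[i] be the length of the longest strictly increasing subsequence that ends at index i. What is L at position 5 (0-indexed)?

dp[i] = 1 + max{dp[j] : j<i, a[j]<a[i]} (or 1 if no such j):
i:     0 1 2 3 4 5 6 7
a[i]:  3 8 1 6 4 5 7 2
dp:    1 2 1 2 2 3 4 2
At index 5 the value is 3.

3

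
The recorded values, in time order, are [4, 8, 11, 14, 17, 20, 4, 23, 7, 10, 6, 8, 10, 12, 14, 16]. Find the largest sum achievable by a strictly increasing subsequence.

Let S[i] be the best sum of a strictly increasing subsequence ending at i:
i:      1  2  3  4  5  6  7  8  9 10 11 12 13 14 15 16
a[i]:   4  8 11 14 17 20  4 23  7 10  6  8 10 12 14 16
S:      4 12 23 37 54 74  4 97 11 22 10 19 29 41 55 71
Maximum is 97 (e.g. 4 + 8 + 11 + 14 + 17 + 20 + 23).

97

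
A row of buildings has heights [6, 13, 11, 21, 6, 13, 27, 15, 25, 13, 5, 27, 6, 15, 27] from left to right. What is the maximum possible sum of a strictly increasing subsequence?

Let S[i] be the best sum of a strictly increasing subsequence ending at i:
i:      1  2  3  4  5  6  7  8  9 10 11 12 13 14 15
a[i]:   6 13 11 21  6 13 27 15 25 13  5 27  6 15 27
S:      6 19 17 40  6 30 67 45 70 30  5 97 11 45 97
Maximum is 97 (e.g. 6 + 11 + 13 + 15 + 25 + 27).

97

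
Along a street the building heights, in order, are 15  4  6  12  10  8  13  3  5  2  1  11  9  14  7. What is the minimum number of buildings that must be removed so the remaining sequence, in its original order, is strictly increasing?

Fewest deletions = n − (longest strictly increasing subsequence).
i:      1  2  3  4  5  6  7  8  9 10 11 12 13 14 15
a[i]:  15  4  6 12 10  8 13  3  5  2  1 11  9 14  7
dp:     1  1  2  3  3  3  4  1  2  1  1  4  4  5  3
max dp = 5, so deletions = 15 − 5 = 10.

10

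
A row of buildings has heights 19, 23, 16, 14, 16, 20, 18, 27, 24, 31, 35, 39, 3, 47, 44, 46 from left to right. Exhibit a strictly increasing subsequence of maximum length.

14, 16, 20, 27, 31, 35, 39, 44, 46

Patience tails give the LIS length; then backtrack through the dp parents:
19 → extends → [19]
23 → extends → [19, 23]
16 → replaces 19 → [16, 23]
14 → replaces 16 → [14, 23]
16 → replaces 23 → [14, 16]
20 → extends → [14, 16, 20]
18 → replaces 20 → [14, 16, 18]
27 → extends → [14, 16, 18, 27]
24 → replaces 27 → [14, 16, 18, 24]
31 → extends → [14, 16, 18, 24, 31]
35 → extends → [14, 16, 18, 24, 31, 35]
39 → extends → [14, 16, 18, 24, 31, 35, 39]
3 → replaces 14 → [3, 16, 18, 24, 31, 35, 39]
47 → extends → [3, 16, 18, 24, 31, 35, 39, 47]
44 → replaces 47 → [3, 16, 18, 24, 31, 35, 39, 44]
46 → extends → [3, 16, 18, 24, 31, 35, 39, 44, 46]
Length 9; one witness is 14, 16, 20, 27, 31, 35, 39, 44, 46.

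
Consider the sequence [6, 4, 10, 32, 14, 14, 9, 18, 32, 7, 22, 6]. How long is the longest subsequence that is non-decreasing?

Let dp[i] be the length of the longest such subsequence ending at index i:
i:      1  2  3  4  5  6  7  8  9 10 11 12
a[i]:   6  4 10 32 14 14  9 18 32  7 22  6
dp:     1  1  2  3  3  4  2  5  6  2  6  2
Maximum dp value is 6.

6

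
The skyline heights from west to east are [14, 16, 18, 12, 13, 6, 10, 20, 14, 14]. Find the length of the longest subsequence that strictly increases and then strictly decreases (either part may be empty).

inc[i] = longest strictly increasing subsequence ending at i; dec[i] = longest strictly decreasing subsequence starting at i:
i:      1  2  3  4  5  6  7  8  9 10
a[i]:  14 16 18 12 13  6 10 20 14 14
inc:    1  2  3  1  2  1  2  4  3  3
dec:    3  3  3  2  2  1  1  2  1  1
Best peak at i=3 (value 18): inc=3, dec=3, length 3+3−1 = 5.

5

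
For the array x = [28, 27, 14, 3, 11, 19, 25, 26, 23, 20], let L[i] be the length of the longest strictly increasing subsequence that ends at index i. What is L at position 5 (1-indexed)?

dp[i] = 1 + max{dp[j] : j<i, x[j]<x[i]} (or 1 if no such j):
i:      1  2  3  4  5  6  7  8  9 10
x[i]:  28 27 14  3 11 19 25 26 23 20
dp:     1  1  1  1  2  3  4  5  4  4
At index 5 the value is 2.

2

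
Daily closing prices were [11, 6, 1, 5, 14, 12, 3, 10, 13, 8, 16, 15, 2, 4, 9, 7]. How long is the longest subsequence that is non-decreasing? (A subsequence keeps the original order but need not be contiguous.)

5

Track the smallest tail for each achievable length (allowing ties):
11 → extends → [11]
6 → replaces 11 → [6]
1 → replaces 6 → [1]
5 → extends → [1, 5]
14 → extends → [1, 5, 14]
12 → replaces 14 → [1, 5, 12]
3 → replaces 5 → [1, 3, 12]
10 → replaces 12 → [1, 3, 10]
13 → extends → [1, 3, 10, 13]
8 → replaces 10 → [1, 3, 8, 13]
16 → extends → [1, 3, 8, 13, 16]
15 → replaces 16 → [1, 3, 8, 13, 15]
2 → replaces 3 → [1, 2, 8, 13, 15]
4 → replaces 8 → [1, 2, 4, 13, 15]
9 → replaces 13 → [1, 2, 4, 9, 15]
7 → replaces 9 → [1, 2, 4, 7, 15]
Five tails, so the longest non-decreasing subsequence has length 5 (e.g. 1, 5, 12, 13, 16).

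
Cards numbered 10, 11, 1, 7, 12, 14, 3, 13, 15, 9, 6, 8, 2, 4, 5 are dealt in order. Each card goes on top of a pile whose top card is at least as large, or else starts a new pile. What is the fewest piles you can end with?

5

Place each on the leftmost legal pile:
10 → new pile 1 (tops now [10])
11 → new pile 2 (tops now [10, 11])
1 → pile 1 (tops now [1, 11])
7 → pile 2 (tops now [1, 7])
12 → new pile 3 (tops now [1, 7, 12])
14 → new pile 4 (tops now [1, 7, 12, 14])
3 → pile 2 (tops now [1, 3, 12, 14])
13 → pile 4 (tops now [1, 3, 12, 13])
15 → new pile 5 (tops now [1, 3, 12, 13, 15])
9 → pile 3 (tops now [1, 3, 9, 13, 15])
6 → pile 3 (tops now [1, 3, 6, 13, 15])
8 → pile 4 (tops now [1, 3, 6, 8, 15])
2 → pile 2 (tops now [1, 2, 6, 8, 15])
4 → pile 3 (tops now [1, 2, 4, 8, 15])
5 → pile 4 (tops now [1, 2, 4, 5, 15])
Five piles.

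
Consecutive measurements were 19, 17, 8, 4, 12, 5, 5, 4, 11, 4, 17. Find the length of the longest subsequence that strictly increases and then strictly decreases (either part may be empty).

5

inc[i] = longest strictly increasing subsequence ending at i; dec[i] = longest strictly decreasing subsequence starting at i:
i:      1  2  3  4  5  6  7  8  9 10 11
a[i]:  19 17  8  4 12  5  5  4 11  4 17
inc:    1  1  1  1  2  2  2  1  3  1  4
dec:    5  4  3  1  3  2  2  1  2  1  1
Best peak at i=1 (value 19): inc=1, dec=5, length 1+5−1 = 5.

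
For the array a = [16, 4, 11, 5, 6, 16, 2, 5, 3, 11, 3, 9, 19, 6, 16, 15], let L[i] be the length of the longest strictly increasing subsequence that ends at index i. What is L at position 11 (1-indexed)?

dp[i] = 1 + max{dp[j] : j<i, a[j]<a[i]} (or 1 if no such j):
i:      1  2  3  4  5  6  7  8  9 10 11 12 13 14 15 16
a[i]:  16  4 11  5  6 16  2  5  3 11  3  9 19  6 16 15
dp:     1  1  2  2  3  4  1  2  2  4  2  4  5  3  5  5
At index 11 the value is 2.

2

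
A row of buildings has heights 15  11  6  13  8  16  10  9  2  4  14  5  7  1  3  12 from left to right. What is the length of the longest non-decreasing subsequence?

5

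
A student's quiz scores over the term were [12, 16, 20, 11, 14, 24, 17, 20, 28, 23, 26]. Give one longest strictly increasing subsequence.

Patience tails give the LIS length; then backtrack through the dp parents:
12 → extends → [12]
16 → extends → [12, 16]
20 → extends → [12, 16, 20]
11 → replaces 12 → [11, 16, 20]
14 → replaces 16 → [11, 14, 20]
24 → extends → [11, 14, 20, 24]
17 → replaces 20 → [11, 14, 17, 24]
20 → replaces 24 → [11, 14, 17, 20]
28 → extends → [11, 14, 17, 20, 28]
23 → replaces 28 → [11, 14, 17, 20, 23]
26 → extends → [11, 14, 17, 20, 23, 26]
Length 6; one witness is 12, 16, 17, 20, 23, 26.

12, 16, 17, 20, 23, 26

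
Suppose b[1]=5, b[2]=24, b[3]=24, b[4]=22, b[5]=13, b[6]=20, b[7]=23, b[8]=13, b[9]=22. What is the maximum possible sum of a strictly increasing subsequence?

Let S[i] be the best sum of a strictly increasing subsequence ending at i:
i:      1  2  3  4  5  6  7  8  9
b[i]:   5 24 24 22 13 20 23 13 22
S:      5 29 29 27 18 38 61 18 60
Maximum is 61 (e.g. 5 + 13 + 20 + 23).

61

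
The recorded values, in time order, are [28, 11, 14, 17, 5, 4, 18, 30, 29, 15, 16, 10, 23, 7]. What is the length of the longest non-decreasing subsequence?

Track the smallest tail for each achievable length (allowing ties):
28 → extends → [28]
11 → replaces 28 → [11]
14 → extends → [11, 14]
17 → extends → [11, 14, 17]
5 → replaces 11 → [5, 14, 17]
4 → replaces 5 → [4, 14, 17]
18 → extends → [4, 14, 17, 18]
30 → extends → [4, 14, 17, 18, 30]
29 → replaces 30 → [4, 14, 17, 18, 29]
15 → replaces 17 → [4, 14, 15, 18, 29]
16 → replaces 18 → [4, 14, 15, 16, 29]
10 → replaces 14 → [4, 10, 15, 16, 29]
23 → replaces 29 → [4, 10, 15, 16, 23]
7 → replaces 10 → [4, 7, 15, 16, 23]
Five tails, so the longest non-decreasing subsequence has length 5 (e.g. 11, 14, 17, 18, 30).

5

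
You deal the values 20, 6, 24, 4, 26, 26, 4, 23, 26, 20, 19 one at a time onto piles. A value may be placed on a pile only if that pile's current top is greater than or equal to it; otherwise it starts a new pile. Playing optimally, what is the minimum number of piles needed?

3

Place each on the leftmost legal pile:
20 → new pile 1 (tops now [20])
6 → pile 1 (tops now [6])
24 → new pile 2 (tops now [6, 24])
4 → pile 1 (tops now [4, 24])
26 → new pile 3 (tops now [4, 24, 26])
26 → pile 3 (tops now [4, 24, 26])
4 → pile 1 (tops now [4, 24, 26])
23 → pile 2 (tops now [4, 23, 26])
26 → pile 3 (tops now [4, 23, 26])
20 → pile 2 (tops now [4, 20, 26])
19 → pile 2 (tops now [4, 19, 26])
Three piles.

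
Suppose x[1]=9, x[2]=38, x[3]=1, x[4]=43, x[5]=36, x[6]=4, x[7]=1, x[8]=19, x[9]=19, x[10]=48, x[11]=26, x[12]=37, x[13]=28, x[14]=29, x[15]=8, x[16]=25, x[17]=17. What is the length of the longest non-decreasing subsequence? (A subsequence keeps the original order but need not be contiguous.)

Let dp[i] be the length of the longest such subsequence ending at index i:
i:      1  2  3  4  5  6  7  8  9 10 11 12 13 14 15 16 17
x[i]:   9 38  1 43 36  4  1 19 19 48 26 37 28 29  8 25 17
dp:     1  2  1  3  2  2  2  3  4  5  5  6  6  7  3  5  4
Maximum dp value is 7.

7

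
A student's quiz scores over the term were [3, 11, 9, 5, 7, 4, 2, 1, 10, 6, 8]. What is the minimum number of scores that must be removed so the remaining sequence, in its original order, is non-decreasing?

Fewest deletions = n − (longest non-decreasing subsequence).
Patience tails:
3 → extends → [3]
11 → extends → [3, 11]
9 → replaces 11 → [3, 9]
5 → replaces 9 → [3, 5]
7 → extends → [3, 5, 7]
4 → replaces 5 → [3, 4, 7]
2 → replaces 3 → [2, 4, 7]
1 → replaces 2 → [1, 4, 7]
10 → extends → [1, 4, 7, 10]
6 → replaces 7 → [1, 4, 6, 10]
8 → replaces 10 → [1, 4, 6, 8]
Longest non-decreasing subsequence has length 4, so deletions = 11 − 4 = 7.

7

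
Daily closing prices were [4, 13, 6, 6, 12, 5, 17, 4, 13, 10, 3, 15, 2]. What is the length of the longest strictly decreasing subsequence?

Negate each value so 'decreasing' becomes 'increasing', then run patience tails on the negated sequence:
-4 → extends → [-4]
-13 → replaces -4 → [-13]
-6 → extends → [-13, -6]
-6 → already a tail → [-13, -6]
-12 → replaces -6 → [-13, -12]
-5 → extends → [-13, -12, -5]
-17 → replaces -13 → [-17, -12, -5]
-4 → extends → [-17, -12, -5, -4]
-13 → replaces -12 → [-17, -13, -5, -4]
-10 → replaces -5 → [-17, -13, -10, -4]
-3 → extends → [-17, -13, -10, -4, -3]
-15 → replaces -13 → [-17, -15, -10, -4, -3]
-2 → extends → [-17, -15, -10, -4, -3, -2]
Six tails, so the longest strictly decreasing subsequence of the original has length 6.

6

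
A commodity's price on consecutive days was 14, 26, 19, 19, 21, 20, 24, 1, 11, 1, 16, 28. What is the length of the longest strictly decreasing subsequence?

Let dp[i] be the longest strictly decreasing subsequence ending at i:
i:      1  2  3  4  5  6  7  8  9 10 11 12
a[i]:  14 26 19 19 21 20 24  1 11  1 16 28
dp:     1  1  2  2  2  3  2  4  4  5  4  1
Maximum is 5.

5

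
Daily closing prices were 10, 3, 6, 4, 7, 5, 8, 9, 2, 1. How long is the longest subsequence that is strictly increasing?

5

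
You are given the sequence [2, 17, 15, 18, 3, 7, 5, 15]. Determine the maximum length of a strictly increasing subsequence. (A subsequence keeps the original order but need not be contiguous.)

Track the smallest tail for each achievable length (strict):
2 → extends → [2]
17 → extends → [2, 17]
15 → replaces 17 → [2, 15]
18 → extends → [2, 15, 18]
3 → replaces 15 → [2, 3, 18]
7 → replaces 18 → [2, 3, 7]
5 → replaces 7 → [2, 3, 5]
15 → extends → [2, 3, 5, 15]
Four tails, so the longest strictly increasing subsequence has length 4 (e.g. 2, 3, 7, 15).

4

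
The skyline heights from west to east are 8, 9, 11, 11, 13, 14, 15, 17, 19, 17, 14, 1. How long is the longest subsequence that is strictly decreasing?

4

Negate each value so 'decreasing' becomes 'increasing', then run patience tails on the negated sequence:
-8 → extends → [-8]
-9 → replaces -8 → [-9]
-11 → replaces -9 → [-11]
-11 → already a tail → [-11]
-13 → replaces -11 → [-13]
-14 → replaces -13 → [-14]
-15 → replaces -14 → [-15]
-17 → replaces -15 → [-17]
-19 → replaces -17 → [-19]
-17 → extends → [-19, -17]
-14 → extends → [-19, -17, -14]
-1 → extends → [-19, -17, -14, -1]
Four tails, so the longest strictly decreasing subsequence of the original has length 4.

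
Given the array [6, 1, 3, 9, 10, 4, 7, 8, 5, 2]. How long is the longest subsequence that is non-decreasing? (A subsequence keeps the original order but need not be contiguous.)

5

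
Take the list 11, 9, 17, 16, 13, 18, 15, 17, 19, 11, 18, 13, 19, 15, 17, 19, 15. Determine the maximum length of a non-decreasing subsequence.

7

Let dp[i] be the length of the longest such subsequence ending at index i:
i:      1  2  3  4  5  6  7  8  9 10 11 12 13 14 15 16 17
a[i]:  11  9 17 16 13 18 15 17 19 11 18 13 19 15 17 19 15
dp:     1  1  2  2  2  3  3  4  5  2  5  3  6  4  5  7  5
Maximum dp value is 7.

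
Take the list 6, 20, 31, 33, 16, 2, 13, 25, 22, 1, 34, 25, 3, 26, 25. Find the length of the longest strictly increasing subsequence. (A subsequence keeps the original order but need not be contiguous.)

Track the smallest tail for each achievable length (strict):
6 → extends → [6]
20 → extends → [6, 20]
31 → extends → [6, 20, 31]
33 → extends → [6, 20, 31, 33]
16 → replaces 20 → [6, 16, 31, 33]
2 → replaces 6 → [2, 16, 31, 33]
13 → replaces 16 → [2, 13, 31, 33]
25 → replaces 31 → [2, 13, 25, 33]
22 → replaces 25 → [2, 13, 22, 33]
1 → replaces 2 → [1, 13, 22, 33]
34 → extends → [1, 13, 22, 33, 34]
25 → replaces 33 → [1, 13, 22, 25, 34]
3 → replaces 13 → [1, 3, 22, 25, 34]
26 → replaces 34 → [1, 3, 22, 25, 26]
25 → already a tail → [1, 3, 22, 25, 26]
Five tails, so the longest strictly increasing subsequence has length 5 (e.g. 6, 20, 31, 33, 34).

5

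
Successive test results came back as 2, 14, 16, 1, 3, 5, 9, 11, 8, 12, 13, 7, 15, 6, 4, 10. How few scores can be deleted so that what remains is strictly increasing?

Fewest deletions = n − (longest strictly increasing subsequence).
Patience tails:
2 → extends → [2]
14 → extends → [2, 14]
16 → extends → [2, 14, 16]
1 → replaces 2 → [1, 14, 16]
3 → replaces 14 → [1, 3, 16]
5 → replaces 16 → [1, 3, 5]
9 → extends → [1, 3, 5, 9]
11 → extends → [1, 3, 5, 9, 11]
8 → replaces 9 → [1, 3, 5, 8, 11]
12 → extends → [1, 3, 5, 8, 11, 12]
13 → extends → [1, 3, 5, 8, 11, 12, 13]
7 → replaces 8 → [1, 3, 5, 7, 11, 12, 13]
15 → extends → [1, 3, 5, 7, 11, 12, 13, 15]
6 → replaces 7 → [1, 3, 5, 6, 11, 12, 13, 15]
4 → replaces 5 → [1, 3, 4, 6, 11, 12, 13, 15]
10 → replaces 11 → [1, 3, 4, 6, 10, 12, 13, 15]
Longest strictly increasing subsequence has length 8, so deletions = 16 − 8 = 8.

8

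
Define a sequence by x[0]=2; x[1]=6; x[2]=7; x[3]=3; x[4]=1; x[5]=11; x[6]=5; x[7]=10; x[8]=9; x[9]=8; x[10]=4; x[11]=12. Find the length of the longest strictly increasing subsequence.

Track the smallest tail for each achievable length (strict):
2 → extends → [2]
6 → extends → [2, 6]
7 → extends → [2, 6, 7]
3 → replaces 6 → [2, 3, 7]
1 → replaces 2 → [1, 3, 7]
11 → extends → [1, 3, 7, 11]
5 → replaces 7 → [1, 3, 5, 11]
10 → replaces 11 → [1, 3, 5, 10]
9 → replaces 10 → [1, 3, 5, 9]
8 → replaces 9 → [1, 3, 5, 8]
4 → replaces 5 → [1, 3, 4, 8]
12 → extends → [1, 3, 4, 8, 12]
Five tails, so the longest strictly increasing subsequence has length 5 (e.g. 2, 6, 7, 11, 12).

5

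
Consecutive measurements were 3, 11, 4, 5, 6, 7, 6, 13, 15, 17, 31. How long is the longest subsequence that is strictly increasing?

9

Track the smallest tail for each achievable length (strict):
3 → extends → [3]
11 → extends → [3, 11]
4 → replaces 11 → [3, 4]
5 → extends → [3, 4, 5]
6 → extends → [3, 4, 5, 6]
7 → extends → [3, 4, 5, 6, 7]
6 → already a tail → [3, 4, 5, 6, 7]
13 → extends → [3, 4, 5, 6, 7, 13]
15 → extends → [3, 4, 5, 6, 7, 13, 15]
17 → extends → [3, 4, 5, 6, 7, 13, 15, 17]
31 → extends → [3, 4, 5, 6, 7, 13, 15, 17, 31]
Nine tails, so the longest strictly increasing subsequence has length 9 (e.g. 3, 4, 5, 6, 7, 13, 15, 17, 31).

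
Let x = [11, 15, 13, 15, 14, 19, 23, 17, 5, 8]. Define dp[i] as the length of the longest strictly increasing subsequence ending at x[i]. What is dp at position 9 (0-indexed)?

dp[i] = 1 + max{dp[j] : j<i, x[j]<x[i]} (or 1 if no such j):
i:      0  1  2  3  4  5  6  7  8  9
x[i]:  11 15 13 15 14 19 23 17  5  8
dp:     1  2  2  3  3  4  5  4  1  2
At index 9 the value is 2.

2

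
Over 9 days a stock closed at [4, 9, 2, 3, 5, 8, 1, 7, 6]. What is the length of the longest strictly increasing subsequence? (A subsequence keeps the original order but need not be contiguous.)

Let dp[i] be the length of the longest such subsequence ending at index i:
i:     1 2 3 4 5 6 7 8 9
a[i]:  4 9 2 3 5 8 1 7 6
dp:    1 2 1 2 3 4 1 4 4
Maximum dp value is 4.

4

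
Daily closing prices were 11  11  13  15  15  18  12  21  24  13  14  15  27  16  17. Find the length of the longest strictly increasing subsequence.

7

Track the smallest tail for each achievable length (strict):
11 → extends → [11]
11 → already a tail → [11]
13 → extends → [11, 13]
15 → extends → [11, 13, 15]
15 → already a tail → [11, 13, 15]
18 → extends → [11, 13, 15, 18]
12 → replaces 13 → [11, 12, 15, 18]
21 → extends → [11, 12, 15, 18, 21]
24 → extends → [11, 12, 15, 18, 21, 24]
13 → replaces 15 → [11, 12, 13, 18, 21, 24]
14 → replaces 18 → [11, 12, 13, 14, 21, 24]
15 → replaces 21 → [11, 12, 13, 14, 15, 24]
27 → extends → [11, 12, 13, 14, 15, 24, 27]
16 → replaces 24 → [11, 12, 13, 14, 15, 16, 27]
17 → replaces 27 → [11, 12, 13, 14, 15, 16, 17]
Seven tails, so the longest strictly increasing subsequence has length 7 (e.g. 11, 13, 15, 18, 21, 24, 27).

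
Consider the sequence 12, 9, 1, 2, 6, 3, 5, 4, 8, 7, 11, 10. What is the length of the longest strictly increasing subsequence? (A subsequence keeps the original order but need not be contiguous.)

6

Track the smallest tail for each achievable length (strict):
12 → extends → [12]
9 → replaces 12 → [9]
1 → replaces 9 → [1]
2 → extends → [1, 2]
6 → extends → [1, 2, 6]
3 → replaces 6 → [1, 2, 3]
5 → extends → [1, 2, 3, 5]
4 → replaces 5 → [1, 2, 3, 4]
8 → extends → [1, 2, 3, 4, 8]
7 → replaces 8 → [1, 2, 3, 4, 7]
11 → extends → [1, 2, 3, 4, 7, 11]
10 → replaces 11 → [1, 2, 3, 4, 7, 10]
Six tails, so the longest strictly increasing subsequence has length 6 (e.g. 1, 2, 3, 5, 8, 11).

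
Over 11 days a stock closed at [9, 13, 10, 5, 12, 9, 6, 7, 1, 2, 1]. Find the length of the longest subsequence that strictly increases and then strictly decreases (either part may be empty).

7

inc[i] = longest strictly increasing subsequence ending at i; dec[i] = longest strictly decreasing subsequence starting at i:
i:      1  2  3  4  5  6  7  8  9 10 11
a[i]:   9 13 10  5 12  9  6  7  1  2  1
inc:    1  2  2  1  3  2  2  3  1  2  1
dec:    4  6  5  3  5  4  3  3  1  2  1
Best peak at i=2 (value 13): inc=2, dec=6, length 2+6−1 = 7.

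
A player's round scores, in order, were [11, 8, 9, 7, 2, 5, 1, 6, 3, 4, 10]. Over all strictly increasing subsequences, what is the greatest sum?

27

Let S[i] be the best sum of a strictly increasing subsequence ending at i:
i:      1  2  3  4  5  6  7  8  9 10 11
a[i]:  11  8  9  7  2  5  1  6  3  4 10
S:     11  8 17  7  2  7  1 13  5  9 27
Maximum is 27 (e.g. 8 + 9 + 10).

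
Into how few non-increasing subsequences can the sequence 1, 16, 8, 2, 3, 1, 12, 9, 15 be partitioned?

Place each on the leftmost legal pile:
1 → new pile 1 (tops now [1])
16 → new pile 2 (tops now [1, 16])
8 → pile 2 (tops now [1, 8])
2 → pile 2 (tops now [1, 2])
3 → new pile 3 (tops now [1, 2, 3])
1 → pile 1 (tops now [1, 2, 3])
12 → new pile 4 (tops now [1, 2, 3, 12])
9 → pile 4 (tops now [1, 2, 3, 9])
15 → new pile 5 (tops now [1, 2, 3, 9, 15])
Five piles.

5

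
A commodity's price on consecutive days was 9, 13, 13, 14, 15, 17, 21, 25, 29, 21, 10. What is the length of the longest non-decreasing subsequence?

9

Let dp[i] be the length of the longest such subsequence ending at index i:
i:      1  2  3  4  5  6  7  8  9 10 11
a[i]:   9 13 13 14 15 17 21 25 29 21 10
dp:     1  2  3  4  5  6  7  8  9  8  2
Maximum dp value is 9.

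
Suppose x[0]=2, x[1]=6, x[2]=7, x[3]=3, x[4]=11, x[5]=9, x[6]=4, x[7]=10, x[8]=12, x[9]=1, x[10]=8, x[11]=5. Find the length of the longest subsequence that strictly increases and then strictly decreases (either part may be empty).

8

inc[i] = longest strictly increasing subsequence ending at i; dec[i] = longest strictly decreasing subsequence starting at i:
i:      0  1  2  3  4  5  6  7  8  9 10 11
x[i]:   2  6  7  3 11  9  4 10 12  1  8  5
inc:    1  2  3  2  4  4  3  5  6  1  4  4
dec:    2  3  3  2  4  3  2  3  3  1  2  1
Best peak at i=8 (value 12): inc=6, dec=3, length 6+3−1 = 8.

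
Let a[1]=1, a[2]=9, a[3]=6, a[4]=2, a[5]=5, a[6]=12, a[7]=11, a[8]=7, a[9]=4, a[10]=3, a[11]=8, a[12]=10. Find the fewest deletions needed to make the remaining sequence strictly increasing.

Fewest deletions = n − (longest strictly increasing subsequence).
i:      1  2  3  4  5  6  7  8  9 10 11 12
a[i]:   1  9  6  2  5 12 11  7  4  3  8 10
dp:     1  2  2  2  3  4  4  4  3  3  5  6
max dp = 6, so deletions = 12 − 6 = 6.

6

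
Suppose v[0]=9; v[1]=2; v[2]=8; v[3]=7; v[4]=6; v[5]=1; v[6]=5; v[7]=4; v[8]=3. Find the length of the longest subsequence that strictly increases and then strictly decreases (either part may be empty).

7

inc[i] = longest strictly increasing subsequence ending at i; dec[i] = longest strictly decreasing subsequence starting at i:
i:     0 1 2 3 4 5 6 7 8
v[i]:  9 2 8 7 6 1 5 4 3
inc:   1 1 2 2 2 1 2 2 2
dec:   7 2 6 5 4 1 3 2 1
Best peak at i=0 (value 9): inc=1, dec=7, length 1+7−1 = 7.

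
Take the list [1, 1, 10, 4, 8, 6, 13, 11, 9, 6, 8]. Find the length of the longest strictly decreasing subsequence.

Negate each value so 'decreasing' becomes 'increasing', then run patience tails on the negated sequence:
-1 → extends → [-1]
-1 → already a tail → [-1]
-10 → replaces -1 → [-10]
-4 → extends → [-10, -4]
-8 → replaces -4 → [-10, -8]
-6 → extends → [-10, -8, -6]
-13 → replaces -10 → [-13, -8, -6]
-11 → replaces -8 → [-13, -11, -6]
-9 → replaces -6 → [-13, -11, -9]
-6 → extends → [-13, -11, -9, -6]
-8 → replaces -6 → [-13, -11, -9, -8]
Four tails, so the longest strictly decreasing subsequence of the original has length 4.

4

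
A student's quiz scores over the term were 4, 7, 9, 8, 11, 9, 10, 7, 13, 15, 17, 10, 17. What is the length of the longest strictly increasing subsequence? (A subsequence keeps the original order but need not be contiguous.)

8

Let dp[i] be the length of the longest such subsequence ending at index i:
i:      1  2  3  4  5  6  7  8  9 10 11 12 13
a[i]:   4  7  9  8 11  9 10  7 13 15 17 10 17
dp:     1  2  3  3  4  4  5  2  6  7  8  5  8
Maximum dp value is 8.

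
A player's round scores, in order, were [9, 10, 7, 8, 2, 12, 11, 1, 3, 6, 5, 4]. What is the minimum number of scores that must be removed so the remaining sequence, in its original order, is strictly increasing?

Fewest deletions = n − (longest strictly increasing subsequence).
Patience tails:
9 → extends → [9]
10 → extends → [9, 10]
7 → replaces 9 → [7, 10]
8 → replaces 10 → [7, 8]
2 → replaces 7 → [2, 8]
12 → extends → [2, 8, 12]
11 → replaces 12 → [2, 8, 11]
1 → replaces 2 → [1, 8, 11]
3 → replaces 8 → [1, 3, 11]
6 → replaces 11 → [1, 3, 6]
5 → replaces 6 → [1, 3, 5]
4 → replaces 5 → [1, 3, 4]
Longest strictly increasing subsequence has length 3, so deletions = 12 − 3 = 9.

9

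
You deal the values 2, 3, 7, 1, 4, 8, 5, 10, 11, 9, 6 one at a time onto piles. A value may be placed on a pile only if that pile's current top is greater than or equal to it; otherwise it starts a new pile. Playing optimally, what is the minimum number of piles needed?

Place each on the leftmost legal pile:
2 → new pile 1 (tops now [2])
3 → new pile 2 (tops now [2, 3])
7 → new pile 3 (tops now [2, 3, 7])
1 → pile 1 (tops now [1, 3, 7])
4 → pile 3 (tops now [1, 3, 4])
8 → new pile 4 (tops now [1, 3, 4, 8])
5 → pile 4 (tops now [1, 3, 4, 5])
10 → new pile 5 (tops now [1, 3, 4, 5, 10])
11 → new pile 6 (tops now [1, 3, 4, 5, 10, 11])
9 → pile 5 (tops now [1, 3, 4, 5, 9, 11])
6 → pile 5 (tops now [1, 3, 4, 5, 6, 11])
Six piles.

6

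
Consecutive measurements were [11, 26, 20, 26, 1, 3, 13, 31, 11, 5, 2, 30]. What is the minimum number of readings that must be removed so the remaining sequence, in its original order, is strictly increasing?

8

Fewest deletions = n − (longest strictly increasing subsequence).
Patience tails:
11 → extends → [11]
26 → extends → [11, 26]
20 → replaces 26 → [11, 20]
26 → extends → [11, 20, 26]
1 → replaces 11 → [1, 20, 26]
3 → replaces 20 → [1, 3, 26]
13 → replaces 26 → [1, 3, 13]
31 → extends → [1, 3, 13, 31]
11 → replaces 13 → [1, 3, 11, 31]
5 → replaces 11 → [1, 3, 5, 31]
2 → replaces 3 → [1, 2, 5, 31]
30 → replaces 31 → [1, 2, 5, 30]
Longest strictly increasing subsequence has length 4, so deletions = 12 − 4 = 8.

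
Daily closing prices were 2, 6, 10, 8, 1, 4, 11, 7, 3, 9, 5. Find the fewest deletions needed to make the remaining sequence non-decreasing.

7

Fewest deletions = n − (longest non-decreasing subsequence).
Patience tails:
2 → extends → [2]
6 → extends → [2, 6]
10 → extends → [2, 6, 10]
8 → replaces 10 → [2, 6, 8]
1 → replaces 2 → [1, 6, 8]
4 → replaces 6 → [1, 4, 8]
11 → extends → [1, 4, 8, 11]
7 → replaces 8 → [1, 4, 7, 11]
3 → replaces 4 → [1, 3, 7, 11]
9 → replaces 11 → [1, 3, 7, 9]
5 → replaces 7 → [1, 3, 5, 9]
Longest non-decreasing subsequence has length 4, so deletions = 11 − 4 = 7.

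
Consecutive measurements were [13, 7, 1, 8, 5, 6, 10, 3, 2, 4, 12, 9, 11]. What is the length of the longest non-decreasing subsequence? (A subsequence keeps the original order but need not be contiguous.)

Track the smallest tail for each achievable length (allowing ties):
13 → extends → [13]
7 → replaces 13 → [7]
1 → replaces 7 → [1]
8 → extends → [1, 8]
5 → replaces 8 → [1, 5]
6 → extends → [1, 5, 6]
10 → extends → [1, 5, 6, 10]
3 → replaces 5 → [1, 3, 6, 10]
2 → replaces 3 → [1, 2, 6, 10]
4 → replaces 6 → [1, 2, 4, 10]
12 → extends → [1, 2, 4, 10, 12]
9 → replaces 10 → [1, 2, 4, 9, 12]
11 → replaces 12 → [1, 2, 4, 9, 11]
Five tails, so the longest non-decreasing subsequence has length 5 (e.g. 1, 5, 6, 10, 12).

5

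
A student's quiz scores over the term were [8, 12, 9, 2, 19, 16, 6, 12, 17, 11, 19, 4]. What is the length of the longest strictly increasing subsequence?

5

Let dp[i] be the length of the longest such subsequence ending at index i:
i:      1  2  3  4  5  6  7  8  9 10 11 12
a[i]:   8 12  9  2 19 16  6 12 17 11 19  4
dp:     1  2  2  1  3  3  2  3  4  3  5  2
Maximum dp value is 5.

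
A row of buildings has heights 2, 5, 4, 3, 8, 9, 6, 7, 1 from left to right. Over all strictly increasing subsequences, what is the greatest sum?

24

Let S[i] be the best sum of a strictly increasing subsequence ending at i:
i:      1  2  3  4  5  6  7  8  9
a[i]:   2  5  4  3  8  9  6  7  1
S:      2  7  6  5 15 24 13 20  1
Maximum is 24 (e.g. 2 + 5 + 8 + 9).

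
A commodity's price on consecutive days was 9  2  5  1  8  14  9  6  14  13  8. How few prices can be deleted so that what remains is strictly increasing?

6

Fewest deletions = n − (longest strictly increasing subsequence).
Patience tails:
9 → extends → [9]
2 → replaces 9 → [2]
5 → extends → [2, 5]
1 → replaces 2 → [1, 5]
8 → extends → [1, 5, 8]
14 → extends → [1, 5, 8, 14]
9 → replaces 14 → [1, 5, 8, 9]
6 → replaces 8 → [1, 5, 6, 9]
14 → extends → [1, 5, 6, 9, 14]
13 → replaces 14 → [1, 5, 6, 9, 13]
8 → replaces 9 → [1, 5, 6, 8, 13]
Longest strictly increasing subsequence has length 5, so deletions = 11 − 5 = 6.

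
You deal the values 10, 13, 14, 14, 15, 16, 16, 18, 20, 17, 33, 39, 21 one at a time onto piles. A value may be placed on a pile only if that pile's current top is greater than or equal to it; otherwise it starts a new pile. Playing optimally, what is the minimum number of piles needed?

The minimum number of non-increasing subsequences covering a sequence equals the length of its longest strictly increasing subsequence.
LIS length is 9 (e.g. 10, 13, 14, 15, 16, 18, 20, 33, 39), so 9 piles are needed.

9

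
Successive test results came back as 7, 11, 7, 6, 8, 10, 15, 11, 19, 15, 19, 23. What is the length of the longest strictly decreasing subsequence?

3

Let dp[i] be the longest strictly decreasing subsequence ending at i:
i:      1  2  3  4  5  6  7  8  9 10 11 12
a[i]:   7 11  7  6  8 10 15 11 19 15 19 23
dp:     1  1  2  3  2  2  1  2  1  2  1  1
Maximum is 3.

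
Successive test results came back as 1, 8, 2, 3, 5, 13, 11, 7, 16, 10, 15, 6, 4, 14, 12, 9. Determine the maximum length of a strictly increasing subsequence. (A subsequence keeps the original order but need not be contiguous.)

7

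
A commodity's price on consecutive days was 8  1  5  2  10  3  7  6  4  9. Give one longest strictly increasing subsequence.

Patience tails give the LIS length; then backtrack through the dp parents:
8 → extends → [8]
1 → replaces 8 → [1]
5 → extends → [1, 5]
2 → replaces 5 → [1, 2]
10 → extends → [1, 2, 10]
3 → replaces 10 → [1, 2, 3]
7 → extends → [1, 2, 3, 7]
6 → replaces 7 → [1, 2, 3, 6]
4 → replaces 6 → [1, 2, 3, 4]
9 → extends → [1, 2, 3, 4, 9]
Length 5; one witness is 1, 2, 3, 7, 9.

1, 2, 3, 7, 9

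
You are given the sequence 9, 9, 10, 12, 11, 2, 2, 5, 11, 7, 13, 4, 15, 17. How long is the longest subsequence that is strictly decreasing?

Let dp[i] be the longest strictly decreasing subsequence ending at i:
i:      1  2  3  4  5  6  7  8  9 10 11 12 13 14
a[i]:   9  9 10 12 11  2  2  5 11  7 13  4 15 17
dp:     1  1  1  1  2  3  3  3  2  3  1  4  1  1
Maximum is 4.

4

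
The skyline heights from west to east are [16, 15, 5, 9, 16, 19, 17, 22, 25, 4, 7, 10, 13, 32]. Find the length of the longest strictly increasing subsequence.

Track the smallest tail for each achievable length (strict):
16 → extends → [16]
15 → replaces 16 → [15]
5 → replaces 15 → [5]
9 → extends → [5, 9]
16 → extends → [5, 9, 16]
19 → extends → [5, 9, 16, 19]
17 → replaces 19 → [5, 9, 16, 17]
22 → extends → [5, 9, 16, 17, 22]
25 → extends → [5, 9, 16, 17, 22, 25]
4 → replaces 5 → [4, 9, 16, 17, 22, 25]
7 → replaces 9 → [4, 7, 16, 17, 22, 25]
10 → replaces 16 → [4, 7, 10, 17, 22, 25]
13 → replaces 17 → [4, 7, 10, 13, 22, 25]
32 → extends → [4, 7, 10, 13, 22, 25, 32]
Seven tails, so the longest strictly increasing subsequence has length 7 (e.g. 5, 9, 16, 19, 22, 25, 32).

7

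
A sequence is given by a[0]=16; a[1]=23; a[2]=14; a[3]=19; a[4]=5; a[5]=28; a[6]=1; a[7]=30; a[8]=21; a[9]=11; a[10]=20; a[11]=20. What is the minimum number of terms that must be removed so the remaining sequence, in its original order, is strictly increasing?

Fewest deletions = n − (longest strictly increasing subsequence).
i:      0  1  2  3  4  5  6  7  8  9 10 11
a[i]:  16 23 14 19  5 28  1 30 21 11 20 20
dp:     1  2  1  2  1  3  1  4  3  2  3  3
max dp = 4, so deletions = 12 − 4 = 8.

8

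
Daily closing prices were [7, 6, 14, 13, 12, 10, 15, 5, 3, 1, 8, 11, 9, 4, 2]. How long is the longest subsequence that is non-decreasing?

Let dp[i] be the length of the longest such subsequence ending at index i:
i:      1  2  3  4  5  6  7  8  9 10 11 12 13 14 15
a[i]:   7  6 14 13 12 10 15  5  3  1  8 11  9  4  2
dp:     1  1  2  2  2  2  3  1  1  1  2  3  3  2  2
Maximum dp value is 3.

3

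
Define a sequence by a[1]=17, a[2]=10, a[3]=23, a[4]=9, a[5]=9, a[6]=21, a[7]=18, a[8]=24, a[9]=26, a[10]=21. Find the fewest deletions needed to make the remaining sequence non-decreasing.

Fewest deletions = n − (longest non-decreasing subsequence).
Patience tails:
17 → extends → [17]
10 → replaces 17 → [10]
23 → extends → [10, 23]
9 → replaces 10 → [9, 23]
9 → replaces 23 → [9, 9]
21 → extends → [9, 9, 21]
18 → replaces 21 → [9, 9, 18]
24 → extends → [9, 9, 18, 24]
26 → extends → [9, 9, 18, 24, 26]
21 → replaces 24 → [9, 9, 18, 21, 26]
Longest non-decreasing subsequence has length 5, so deletions = 10 − 5 = 5.

5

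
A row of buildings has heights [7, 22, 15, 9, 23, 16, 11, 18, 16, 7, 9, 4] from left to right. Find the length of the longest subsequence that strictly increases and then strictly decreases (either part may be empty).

7

inc[i] = longest strictly increasing subsequence ending at i; dec[i] = longest strictly decreasing subsequence starting at i:
i:      1  2  3  4  5  6  7  8  9 10 11 12
a[i]:   7 22 15  9 23 16 11 18 16  7  9  4
inc:    1  2  2  2  3  3  3  4  4  1  2  1
dec:    2  5  4  3  5  4  3  4  3  2  2  1
Best peak at i=5 (value 23): inc=3, dec=5, length 3+5−1 = 7.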